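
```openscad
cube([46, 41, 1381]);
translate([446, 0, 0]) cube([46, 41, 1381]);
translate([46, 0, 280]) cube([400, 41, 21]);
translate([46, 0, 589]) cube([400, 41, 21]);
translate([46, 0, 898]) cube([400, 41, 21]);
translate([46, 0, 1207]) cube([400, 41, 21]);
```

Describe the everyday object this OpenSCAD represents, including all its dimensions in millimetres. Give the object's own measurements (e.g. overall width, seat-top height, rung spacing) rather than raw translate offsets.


A straight ladder. Two 46×41 mm vertical rails, 1381 mm tall, stand 492 mm apart (outside-to-outside) with their front faces coplanar on the −y side. 4 rungs, each 41 mm deep and 21 mm tall, span between the inner faces of the rails, front faces flush with the rails. The lowest rung's underside is at z = 280 mm and rungs are spaced 309 mm apart (underside to underside).


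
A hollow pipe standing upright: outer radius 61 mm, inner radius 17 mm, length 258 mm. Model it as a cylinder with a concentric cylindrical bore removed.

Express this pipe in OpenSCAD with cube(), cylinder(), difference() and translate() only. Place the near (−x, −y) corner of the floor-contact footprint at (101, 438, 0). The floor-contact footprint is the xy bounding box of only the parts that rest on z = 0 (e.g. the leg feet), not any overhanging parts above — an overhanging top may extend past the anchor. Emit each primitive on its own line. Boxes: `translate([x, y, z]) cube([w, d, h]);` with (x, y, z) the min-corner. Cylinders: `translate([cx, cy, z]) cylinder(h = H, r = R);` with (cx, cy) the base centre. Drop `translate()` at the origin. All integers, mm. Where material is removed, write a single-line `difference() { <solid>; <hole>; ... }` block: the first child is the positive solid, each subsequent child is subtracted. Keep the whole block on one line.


difference() { translate([162, 499, 0]) cylinder(h = 258, r = 61); translate([162, 499, 0]) cylinder(h = 258, r = 17); }


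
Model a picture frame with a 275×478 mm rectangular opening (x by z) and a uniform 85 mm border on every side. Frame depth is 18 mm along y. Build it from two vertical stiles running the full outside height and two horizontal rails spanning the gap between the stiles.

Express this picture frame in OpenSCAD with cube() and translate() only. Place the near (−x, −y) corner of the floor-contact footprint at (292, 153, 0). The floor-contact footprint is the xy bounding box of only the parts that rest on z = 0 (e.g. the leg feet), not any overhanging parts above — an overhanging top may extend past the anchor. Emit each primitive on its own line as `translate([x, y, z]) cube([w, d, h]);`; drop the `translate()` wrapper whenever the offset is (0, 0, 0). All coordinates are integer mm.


translate([292, 153, 0]) cube([85, 18, 648]);
translate([652, 153, 0]) cube([85, 18, 648]);
translate([377, 153, 0]) cube([275, 18, 85]);
translate([377, 153, 563]) cube([275, 18, 85]);


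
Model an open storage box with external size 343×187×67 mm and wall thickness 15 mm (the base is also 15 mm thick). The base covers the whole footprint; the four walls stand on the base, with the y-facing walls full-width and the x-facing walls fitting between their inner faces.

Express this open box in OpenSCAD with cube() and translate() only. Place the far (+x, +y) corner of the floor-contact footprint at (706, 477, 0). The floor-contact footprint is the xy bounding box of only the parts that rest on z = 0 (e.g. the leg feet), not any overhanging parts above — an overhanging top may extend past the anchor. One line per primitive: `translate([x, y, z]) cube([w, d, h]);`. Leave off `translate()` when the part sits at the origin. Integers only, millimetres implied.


translate([363, 290, 0]) cube([343, 187, 15]);
translate([363, 290, 15]) cube([343, 15, 52]);
translate([363, 462, 15]) cube([343, 15, 52]);
translate([363, 305, 15]) cube([15, 157, 52]);
translate([691, 305, 15]) cube([15, 157, 52]);


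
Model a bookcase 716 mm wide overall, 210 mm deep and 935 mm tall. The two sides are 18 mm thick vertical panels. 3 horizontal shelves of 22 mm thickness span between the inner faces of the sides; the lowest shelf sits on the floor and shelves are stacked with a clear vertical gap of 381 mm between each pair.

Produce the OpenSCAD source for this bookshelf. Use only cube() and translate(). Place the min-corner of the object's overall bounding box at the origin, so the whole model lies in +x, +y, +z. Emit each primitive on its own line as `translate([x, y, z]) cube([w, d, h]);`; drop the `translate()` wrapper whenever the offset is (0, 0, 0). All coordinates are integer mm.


cube([18, 210, 935]);
translate([698, 0, 0]) cube([18, 210, 935]);
translate([18, 0, 0]) cube([680, 210, 22]);
translate([18, 0, 403]) cube([680, 210, 22]);
translate([18, 0, 806]) cube([680, 210, 22]);


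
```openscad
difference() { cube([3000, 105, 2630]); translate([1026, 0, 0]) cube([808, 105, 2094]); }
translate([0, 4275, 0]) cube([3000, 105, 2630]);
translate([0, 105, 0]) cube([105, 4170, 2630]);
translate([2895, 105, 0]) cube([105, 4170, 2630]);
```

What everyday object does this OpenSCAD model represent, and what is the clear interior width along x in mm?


A single room. The interior width is 2790 mm.

Four walls enclosing a rectangle with a door in the front wall — a room. Outside width 3000 minus two 105 mm walls gives 2790 mm.


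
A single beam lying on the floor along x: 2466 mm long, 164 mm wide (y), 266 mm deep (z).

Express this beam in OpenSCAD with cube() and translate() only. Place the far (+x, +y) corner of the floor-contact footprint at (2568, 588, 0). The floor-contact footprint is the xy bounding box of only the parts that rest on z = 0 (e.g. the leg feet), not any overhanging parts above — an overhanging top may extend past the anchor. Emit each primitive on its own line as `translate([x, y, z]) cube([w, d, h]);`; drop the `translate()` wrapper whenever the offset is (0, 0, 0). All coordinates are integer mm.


translate([102, 424, 0]) cube([2466, 164, 266]);


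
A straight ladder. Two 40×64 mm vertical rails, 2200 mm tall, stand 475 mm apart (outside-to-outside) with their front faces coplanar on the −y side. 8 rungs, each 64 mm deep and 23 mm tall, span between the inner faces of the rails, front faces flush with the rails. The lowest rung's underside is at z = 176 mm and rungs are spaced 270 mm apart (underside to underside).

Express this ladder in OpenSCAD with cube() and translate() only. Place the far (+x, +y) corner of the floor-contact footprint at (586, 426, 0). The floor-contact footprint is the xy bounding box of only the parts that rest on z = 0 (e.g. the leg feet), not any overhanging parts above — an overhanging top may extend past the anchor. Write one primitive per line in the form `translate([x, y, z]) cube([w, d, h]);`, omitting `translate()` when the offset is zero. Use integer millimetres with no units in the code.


// rung span = 475 - 2*40 = 395
// rung[k] z = 176 + k*270
translate([111, 362, 0]) cube([40, 64, 2200]);
translate([546, 362, 0]) cube([40, 64, 2200]);
translate([151, 362, 176]) cube([395, 64, 23]);
translate([151, 362, 446]) cube([395, 64, 23]);
translate([151, 362, 716]) cube([395, 64, 23]);
translate([151, 362, 986]) cube([395, 64, 23]);
translate([151, 362, 1256]) cube([395, 64, 23]);
translate([151, 362, 1526]) cube([395, 64, 23]);
translate([151, 362, 1796]) cube([395, 64, 23]);
translate([151, 362, 2066]) cube([395, 64, 23]);


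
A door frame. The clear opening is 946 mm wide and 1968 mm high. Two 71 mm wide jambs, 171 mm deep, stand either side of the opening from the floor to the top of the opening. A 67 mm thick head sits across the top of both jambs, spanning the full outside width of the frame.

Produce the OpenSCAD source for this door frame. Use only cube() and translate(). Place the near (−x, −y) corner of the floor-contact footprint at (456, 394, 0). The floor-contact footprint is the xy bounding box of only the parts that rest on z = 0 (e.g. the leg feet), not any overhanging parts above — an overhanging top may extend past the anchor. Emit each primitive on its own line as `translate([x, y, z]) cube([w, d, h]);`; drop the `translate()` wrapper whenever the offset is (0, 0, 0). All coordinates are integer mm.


translate([456, 394, 0]) cube([71, 171, 1968]);
translate([1473, 394, 0]) cube([71, 171, 1968]);
translate([456, 394, 1968]) cube([1088, 171, 67]);


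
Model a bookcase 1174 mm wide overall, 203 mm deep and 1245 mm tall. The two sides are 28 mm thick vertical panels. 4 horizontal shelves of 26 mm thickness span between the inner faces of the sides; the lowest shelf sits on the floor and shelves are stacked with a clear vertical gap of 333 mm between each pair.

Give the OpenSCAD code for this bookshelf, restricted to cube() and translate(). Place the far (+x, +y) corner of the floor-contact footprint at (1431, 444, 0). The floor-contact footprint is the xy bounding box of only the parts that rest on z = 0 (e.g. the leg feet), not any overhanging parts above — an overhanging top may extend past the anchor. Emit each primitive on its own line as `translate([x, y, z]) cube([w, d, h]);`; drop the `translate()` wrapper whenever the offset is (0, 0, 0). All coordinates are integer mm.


translate([257, 241, 0]) cube([28, 203, 1245]);
translate([1403, 241, 0]) cube([28, 203, 1245]);
translate([285, 241, 0]) cube([1118, 203, 26]);
translate([285, 241, 359]) cube([1118, 203, 26]);
translate([285, 241, 718]) cube([1118, 203, 26]);
translate([285, 241, 1077]) cube([1118, 203, 26]);


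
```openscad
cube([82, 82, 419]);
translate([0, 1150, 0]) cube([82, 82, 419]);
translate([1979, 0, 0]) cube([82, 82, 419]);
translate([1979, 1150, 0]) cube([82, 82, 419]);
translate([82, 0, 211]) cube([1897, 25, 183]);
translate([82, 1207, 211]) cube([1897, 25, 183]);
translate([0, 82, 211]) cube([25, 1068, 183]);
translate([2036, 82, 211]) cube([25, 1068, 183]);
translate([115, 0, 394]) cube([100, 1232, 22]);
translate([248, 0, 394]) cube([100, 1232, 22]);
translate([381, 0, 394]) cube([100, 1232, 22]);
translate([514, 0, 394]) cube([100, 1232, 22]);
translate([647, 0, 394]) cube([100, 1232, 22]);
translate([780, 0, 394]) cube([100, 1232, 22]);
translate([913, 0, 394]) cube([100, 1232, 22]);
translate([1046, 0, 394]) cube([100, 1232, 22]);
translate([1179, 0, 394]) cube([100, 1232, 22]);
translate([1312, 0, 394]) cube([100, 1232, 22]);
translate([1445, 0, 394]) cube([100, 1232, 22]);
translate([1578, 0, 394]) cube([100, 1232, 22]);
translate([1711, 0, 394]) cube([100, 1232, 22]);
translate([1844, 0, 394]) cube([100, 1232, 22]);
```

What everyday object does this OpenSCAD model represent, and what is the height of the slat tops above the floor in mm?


A bed frame. The slat-top height is 416 mm.

Four posts, four rails, and a row of slats — a bed frame. Slats sit on the rails at z = 211 + 183 = 394; with slat thickness 22, the top is 416 mm.


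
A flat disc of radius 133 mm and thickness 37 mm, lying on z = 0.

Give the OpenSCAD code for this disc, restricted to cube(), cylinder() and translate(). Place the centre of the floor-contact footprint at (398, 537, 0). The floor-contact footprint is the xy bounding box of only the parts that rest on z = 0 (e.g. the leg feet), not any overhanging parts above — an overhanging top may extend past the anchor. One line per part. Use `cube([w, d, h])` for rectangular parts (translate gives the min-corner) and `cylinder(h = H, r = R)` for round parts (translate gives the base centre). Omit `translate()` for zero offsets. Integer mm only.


translate([398, 537, 0]) cylinder(h = 37, r = 133);


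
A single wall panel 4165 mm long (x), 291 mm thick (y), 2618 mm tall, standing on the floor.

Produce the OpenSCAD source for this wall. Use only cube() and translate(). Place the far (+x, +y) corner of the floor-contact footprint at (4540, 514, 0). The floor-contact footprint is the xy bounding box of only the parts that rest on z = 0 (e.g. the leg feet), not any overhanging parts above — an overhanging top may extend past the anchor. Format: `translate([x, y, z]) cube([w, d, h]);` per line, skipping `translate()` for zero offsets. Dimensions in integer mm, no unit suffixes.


translate([375, 223, 0]) cube([4165, 291, 2618]);


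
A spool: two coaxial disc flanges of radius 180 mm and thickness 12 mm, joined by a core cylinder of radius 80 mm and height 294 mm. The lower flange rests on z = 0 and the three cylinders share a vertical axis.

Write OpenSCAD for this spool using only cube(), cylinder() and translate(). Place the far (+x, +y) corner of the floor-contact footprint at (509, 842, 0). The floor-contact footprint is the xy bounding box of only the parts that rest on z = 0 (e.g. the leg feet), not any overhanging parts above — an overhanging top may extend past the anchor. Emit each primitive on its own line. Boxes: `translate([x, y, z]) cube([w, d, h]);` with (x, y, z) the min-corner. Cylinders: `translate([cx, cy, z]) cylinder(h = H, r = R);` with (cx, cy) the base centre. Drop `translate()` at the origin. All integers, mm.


translate([329, 662, 0]) cylinder(h = 12, r = 180);
translate([329, 662, 12]) cylinder(h = 294, r = 80);
translate([329, 662, 306]) cylinder(h = 12, r = 180);


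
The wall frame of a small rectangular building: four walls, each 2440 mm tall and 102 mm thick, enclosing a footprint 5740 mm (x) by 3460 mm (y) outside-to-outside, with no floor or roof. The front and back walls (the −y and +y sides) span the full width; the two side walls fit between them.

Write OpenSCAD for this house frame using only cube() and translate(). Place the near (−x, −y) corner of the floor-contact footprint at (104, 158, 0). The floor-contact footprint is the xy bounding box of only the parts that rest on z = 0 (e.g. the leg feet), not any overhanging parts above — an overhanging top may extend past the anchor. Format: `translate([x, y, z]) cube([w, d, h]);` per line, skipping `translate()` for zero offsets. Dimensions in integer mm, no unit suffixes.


translate([104, 158, 0]) cube([5740, 102, 2440]);
translate([104, 3516, 0]) cube([5740, 102, 2440]);
translate([104, 260, 0]) cube([102, 3256, 2440]);
translate([5742, 260, 0]) cube([102, 3256, 2440]);


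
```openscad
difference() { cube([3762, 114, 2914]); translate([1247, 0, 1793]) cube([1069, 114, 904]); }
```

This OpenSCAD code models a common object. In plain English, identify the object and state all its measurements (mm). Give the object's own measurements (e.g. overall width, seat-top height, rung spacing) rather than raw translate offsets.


A wall 3762 mm long (x), 114 mm thick (y), 2914 mm tall, with a rectangular window opening cut through it. The opening is 1069 mm wide and 904 mm tall; its sill is at z = 1793 mm and its near (−x) edge is 1247 mm from the wall's −x end. The opening passes through the full wall thickness.


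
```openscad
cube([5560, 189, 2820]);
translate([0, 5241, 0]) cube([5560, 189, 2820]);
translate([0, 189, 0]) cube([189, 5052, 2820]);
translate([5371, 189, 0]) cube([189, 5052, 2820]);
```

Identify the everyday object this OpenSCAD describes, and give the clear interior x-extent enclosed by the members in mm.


A house (or room) frame. The interior width is 5182 mm.

Four 2820 mm walls enclosing a rectangle with no floor or roof — a room or house frame. Outside width is 5560 mm and wall thickness is 189 mm, so the interior width is 5560 − 2 × 189 = 5182 mm.


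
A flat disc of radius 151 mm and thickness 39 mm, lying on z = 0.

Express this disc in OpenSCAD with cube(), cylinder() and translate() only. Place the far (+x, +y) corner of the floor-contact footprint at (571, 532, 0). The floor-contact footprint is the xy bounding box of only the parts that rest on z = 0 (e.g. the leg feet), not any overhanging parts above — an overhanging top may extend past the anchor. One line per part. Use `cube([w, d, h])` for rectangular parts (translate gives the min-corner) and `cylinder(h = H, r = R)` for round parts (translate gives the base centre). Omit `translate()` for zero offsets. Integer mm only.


translate([420, 381, 0]) cylinder(h = 39, r = 151);


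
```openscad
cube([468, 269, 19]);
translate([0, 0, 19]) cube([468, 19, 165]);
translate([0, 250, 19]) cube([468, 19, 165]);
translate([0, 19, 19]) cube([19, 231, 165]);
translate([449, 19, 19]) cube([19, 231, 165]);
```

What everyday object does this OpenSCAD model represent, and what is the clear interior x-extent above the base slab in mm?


An open box. The internal width is 430 mm.

A 468×269 base slab with four walls standing on it — an open box. The base is 468 mm wide and the walls are 19 mm thick, so the internal width is 468 − 2 × 19 = 430 mm.


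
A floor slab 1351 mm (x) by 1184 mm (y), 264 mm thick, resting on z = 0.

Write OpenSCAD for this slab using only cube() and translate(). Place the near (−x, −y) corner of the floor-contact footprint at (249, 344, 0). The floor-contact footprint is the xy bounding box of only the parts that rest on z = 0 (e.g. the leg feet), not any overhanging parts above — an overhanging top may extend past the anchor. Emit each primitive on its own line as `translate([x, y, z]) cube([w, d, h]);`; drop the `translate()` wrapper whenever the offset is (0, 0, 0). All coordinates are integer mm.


translate([249, 344, 0]) cube([1351, 1184, 264]);


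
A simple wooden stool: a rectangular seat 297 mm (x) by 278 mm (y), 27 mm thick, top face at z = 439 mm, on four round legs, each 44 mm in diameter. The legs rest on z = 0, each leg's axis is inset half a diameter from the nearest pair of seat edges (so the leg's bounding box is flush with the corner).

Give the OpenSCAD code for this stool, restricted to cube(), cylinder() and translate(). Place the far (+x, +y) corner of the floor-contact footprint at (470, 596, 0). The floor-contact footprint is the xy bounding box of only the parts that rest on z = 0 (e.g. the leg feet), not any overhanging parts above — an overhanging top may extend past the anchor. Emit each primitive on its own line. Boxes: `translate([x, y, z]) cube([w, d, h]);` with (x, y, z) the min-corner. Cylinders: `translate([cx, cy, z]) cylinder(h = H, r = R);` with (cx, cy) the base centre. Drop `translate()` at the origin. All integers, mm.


// leg_h = 439 - 27 = 412
translate([173, 318, 412]) cube([297, 278, 27]);
translate([195, 340, 0]) cylinder(h = 412, r = 22);
translate([448, 340, 0]) cylinder(h = 412, r = 22);
translate([195, 574, 0]) cylinder(h = 412, r = 22);
translate([448, 574, 0]) cylinder(h = 412, r = 22);


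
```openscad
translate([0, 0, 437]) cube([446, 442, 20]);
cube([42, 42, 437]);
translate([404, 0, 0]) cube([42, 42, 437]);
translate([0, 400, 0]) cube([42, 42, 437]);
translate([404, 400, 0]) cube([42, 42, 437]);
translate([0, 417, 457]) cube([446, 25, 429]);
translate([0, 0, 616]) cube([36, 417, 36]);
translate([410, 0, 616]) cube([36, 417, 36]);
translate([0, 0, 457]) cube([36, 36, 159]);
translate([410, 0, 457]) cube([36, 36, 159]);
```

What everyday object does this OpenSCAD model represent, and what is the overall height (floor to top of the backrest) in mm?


A chair. The overall height is 886 mm.

A slab on four corner posts with a tall panel at the back — a chair. The seat slab sits at z = 437 with thickness 20, and the 429 mm backrest starts at the seat top, so the overall height is 437 + 20 + 429 = 886 mm.


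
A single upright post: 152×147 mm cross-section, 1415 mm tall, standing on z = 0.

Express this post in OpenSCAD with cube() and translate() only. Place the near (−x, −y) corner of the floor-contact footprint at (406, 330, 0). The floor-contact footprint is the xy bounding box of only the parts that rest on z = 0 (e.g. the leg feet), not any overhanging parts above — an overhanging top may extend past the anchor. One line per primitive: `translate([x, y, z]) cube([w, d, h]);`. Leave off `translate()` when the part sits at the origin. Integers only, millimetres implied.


translate([406, 330, 0]) cube([152, 147, 1415]);


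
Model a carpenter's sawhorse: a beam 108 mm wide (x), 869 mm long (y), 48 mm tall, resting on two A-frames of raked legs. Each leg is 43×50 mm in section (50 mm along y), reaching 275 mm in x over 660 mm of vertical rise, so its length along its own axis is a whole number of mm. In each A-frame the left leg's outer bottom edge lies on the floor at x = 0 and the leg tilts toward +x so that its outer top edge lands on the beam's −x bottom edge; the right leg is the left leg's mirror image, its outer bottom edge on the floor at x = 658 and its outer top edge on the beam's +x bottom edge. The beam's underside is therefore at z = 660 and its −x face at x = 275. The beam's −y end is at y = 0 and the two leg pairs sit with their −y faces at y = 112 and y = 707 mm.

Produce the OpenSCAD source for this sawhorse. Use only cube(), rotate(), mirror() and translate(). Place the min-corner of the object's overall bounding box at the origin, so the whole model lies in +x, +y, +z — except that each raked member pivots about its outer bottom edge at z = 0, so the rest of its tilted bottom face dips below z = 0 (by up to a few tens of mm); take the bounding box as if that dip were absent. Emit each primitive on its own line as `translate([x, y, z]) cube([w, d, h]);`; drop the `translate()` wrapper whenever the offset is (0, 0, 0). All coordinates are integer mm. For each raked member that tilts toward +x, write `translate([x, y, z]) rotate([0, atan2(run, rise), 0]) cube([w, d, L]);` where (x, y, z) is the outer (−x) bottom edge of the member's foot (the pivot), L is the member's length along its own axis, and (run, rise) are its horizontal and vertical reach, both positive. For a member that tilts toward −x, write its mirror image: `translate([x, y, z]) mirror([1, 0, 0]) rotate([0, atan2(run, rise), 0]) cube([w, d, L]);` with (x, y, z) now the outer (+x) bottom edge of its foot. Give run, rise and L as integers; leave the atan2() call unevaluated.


// leg length = √(275² + 660²) = 715
// right-leg outer foot x = 2·275 + 108 = 658
// beam min-corner = (275, 0, 660)
translate([275, 0, 660]) cube([108, 869, 48]);
translate([0, 112, 0]) rotate([0, atan2(275, 660), 0]) cube([43, 50, 715]);
translate([658, 112, 0]) mirror([1, 0, 0]) rotate([0, atan2(275, 660), 0]) cube([43, 50, 715]);
translate([0, 707, 0]) rotate([0, atan2(275, 660), 0]) cube([43, 50, 715]);
translate([658, 707, 0]) mirror([1, 0, 0]) rotate([0, atan2(275, 660), 0]) cube([43, 50, 715]);


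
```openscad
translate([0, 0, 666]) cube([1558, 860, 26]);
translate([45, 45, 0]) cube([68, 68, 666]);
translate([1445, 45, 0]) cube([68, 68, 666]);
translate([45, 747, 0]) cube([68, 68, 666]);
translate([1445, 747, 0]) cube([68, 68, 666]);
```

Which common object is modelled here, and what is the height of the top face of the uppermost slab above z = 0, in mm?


A table. The table height is 692 mm.

A 1558×860×26 slab sits at z = 666 on four 68 mm square posts — a table. The top surface is at 666 + 26 = 692 mm.


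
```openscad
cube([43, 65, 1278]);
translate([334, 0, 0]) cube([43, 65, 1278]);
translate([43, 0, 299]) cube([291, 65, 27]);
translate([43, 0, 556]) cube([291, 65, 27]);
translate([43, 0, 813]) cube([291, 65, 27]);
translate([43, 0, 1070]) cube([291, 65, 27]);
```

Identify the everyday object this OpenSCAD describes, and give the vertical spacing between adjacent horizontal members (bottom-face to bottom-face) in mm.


A ladder. The rung spacing is 257 mm.

Two tall 43×65 posts with 4 short bars between them — a ladder. Adjacent rungs sit at z = 299 and z = 556, so the spacing is 556 − 299 = 257 mm.


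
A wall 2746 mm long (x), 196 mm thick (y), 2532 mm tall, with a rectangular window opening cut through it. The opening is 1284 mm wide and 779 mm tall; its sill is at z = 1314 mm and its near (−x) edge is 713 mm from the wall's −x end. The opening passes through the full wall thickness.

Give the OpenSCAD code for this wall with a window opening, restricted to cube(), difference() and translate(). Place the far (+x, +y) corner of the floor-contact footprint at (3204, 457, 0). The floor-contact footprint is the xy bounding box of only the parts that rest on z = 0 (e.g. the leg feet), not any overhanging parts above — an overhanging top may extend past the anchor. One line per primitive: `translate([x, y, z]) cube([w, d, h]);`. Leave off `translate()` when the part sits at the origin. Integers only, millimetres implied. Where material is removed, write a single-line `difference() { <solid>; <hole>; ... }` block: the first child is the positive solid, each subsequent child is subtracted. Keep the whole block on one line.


difference() { translate([458, 261, 0]) cube([2746, 196, 2532]); translate([1171, 261, 1314]) cube([1284, 196, 779]); }


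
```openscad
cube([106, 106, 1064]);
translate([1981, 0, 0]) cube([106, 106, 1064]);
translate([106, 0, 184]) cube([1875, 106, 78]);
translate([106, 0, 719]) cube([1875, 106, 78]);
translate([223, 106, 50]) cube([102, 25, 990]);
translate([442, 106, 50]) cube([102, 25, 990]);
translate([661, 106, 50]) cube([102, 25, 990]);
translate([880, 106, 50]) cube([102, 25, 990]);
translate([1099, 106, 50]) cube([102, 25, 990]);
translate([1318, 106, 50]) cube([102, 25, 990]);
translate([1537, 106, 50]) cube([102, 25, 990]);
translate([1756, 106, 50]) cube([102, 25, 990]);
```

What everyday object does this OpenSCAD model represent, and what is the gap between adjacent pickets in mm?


A fence section. The picket gap is 117 mm.

Two posts, two rails, 8 pickets — a fence section. Span 1875 mm holds 8 pickets of 102 mm with 9 equal gaps: ⌊(1875 − 8·102) / 9⌋ = 117 mm.


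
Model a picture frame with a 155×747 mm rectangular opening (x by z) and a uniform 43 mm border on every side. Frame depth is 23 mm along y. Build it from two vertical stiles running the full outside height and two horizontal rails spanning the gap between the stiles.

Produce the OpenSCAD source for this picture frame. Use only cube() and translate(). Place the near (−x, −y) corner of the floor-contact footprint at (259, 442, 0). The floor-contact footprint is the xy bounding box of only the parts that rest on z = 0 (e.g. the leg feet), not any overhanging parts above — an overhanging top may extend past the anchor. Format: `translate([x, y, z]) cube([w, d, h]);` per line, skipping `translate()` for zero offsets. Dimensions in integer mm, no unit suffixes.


translate([259, 442, 0]) cube([43, 23, 833]);
translate([457, 442, 0]) cube([43, 23, 833]);
translate([302, 442, 0]) cube([155, 23, 43]);
translate([302, 442, 790]) cube([155, 23, 43]);


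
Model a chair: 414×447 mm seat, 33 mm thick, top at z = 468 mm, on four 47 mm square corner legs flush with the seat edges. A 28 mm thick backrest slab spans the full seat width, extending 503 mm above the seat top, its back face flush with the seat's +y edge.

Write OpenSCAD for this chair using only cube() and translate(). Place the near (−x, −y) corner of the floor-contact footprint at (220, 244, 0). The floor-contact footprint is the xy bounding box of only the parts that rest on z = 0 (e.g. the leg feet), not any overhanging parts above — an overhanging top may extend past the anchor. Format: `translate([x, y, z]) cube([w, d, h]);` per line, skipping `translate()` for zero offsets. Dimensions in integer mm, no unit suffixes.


translate([220, 244, 435]) cube([414, 447, 33]);
translate([220, 244, 0]) cube([47, 47, 435]);
translate([587, 244, 0]) cube([47, 47, 435]);
translate([220, 644, 0]) cube([47, 47, 435]);
translate([587, 644, 0]) cube([47, 47, 435]);
translate([220, 663, 468]) cube([414, 28, 503]);


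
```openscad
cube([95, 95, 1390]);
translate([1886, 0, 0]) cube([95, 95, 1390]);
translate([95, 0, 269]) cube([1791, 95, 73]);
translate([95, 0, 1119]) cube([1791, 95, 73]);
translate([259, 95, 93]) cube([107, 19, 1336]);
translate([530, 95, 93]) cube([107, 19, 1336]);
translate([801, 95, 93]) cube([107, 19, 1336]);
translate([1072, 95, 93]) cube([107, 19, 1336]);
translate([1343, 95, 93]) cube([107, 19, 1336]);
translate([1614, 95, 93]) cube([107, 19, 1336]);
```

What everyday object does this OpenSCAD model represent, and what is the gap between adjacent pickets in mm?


A fence section. The picket gap is 164 mm.

Two posts, two rails, 6 pickets — a fence section. Span 1791 mm holds 6 pickets of 107 mm with 7 equal gaps: ⌊(1791 − 6·107) / 7⌋ = 164 mm.


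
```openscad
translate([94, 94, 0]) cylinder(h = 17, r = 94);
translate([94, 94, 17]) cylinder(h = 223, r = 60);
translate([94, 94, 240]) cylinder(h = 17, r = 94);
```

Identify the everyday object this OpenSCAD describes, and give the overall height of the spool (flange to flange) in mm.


A spool. The overall height is 257 mm.

Three coaxial cylinders, large–small–large — a spool. Two 17 mm flanges and a 223 mm core give 17 + 223 + 17 = 257 mm.


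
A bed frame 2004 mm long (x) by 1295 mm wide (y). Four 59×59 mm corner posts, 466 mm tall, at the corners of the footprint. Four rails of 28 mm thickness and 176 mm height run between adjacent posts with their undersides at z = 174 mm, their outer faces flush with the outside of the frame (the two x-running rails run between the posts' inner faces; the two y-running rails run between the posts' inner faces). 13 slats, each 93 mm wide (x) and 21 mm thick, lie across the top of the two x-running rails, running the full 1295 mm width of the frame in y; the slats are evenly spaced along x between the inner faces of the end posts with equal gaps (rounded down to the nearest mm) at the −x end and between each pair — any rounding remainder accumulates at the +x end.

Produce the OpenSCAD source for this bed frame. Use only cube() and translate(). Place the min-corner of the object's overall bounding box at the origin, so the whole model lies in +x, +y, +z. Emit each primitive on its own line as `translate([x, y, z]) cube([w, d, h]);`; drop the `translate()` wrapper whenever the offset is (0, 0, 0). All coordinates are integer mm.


// slat z = rail_z + rail_h = 174 + 176 = 350
// slat gap = ⌊(1886 − 13·93) / 14⌋ = 48
cube([59, 59, 466]);
translate([0, 1236, 0]) cube([59, 59, 466]);
translate([1945, 0, 0]) cube([59, 59, 466]);
translate([1945, 1236, 0]) cube([59, 59, 466]);
translate([59, 0, 174]) cube([1886, 28, 176]);
translate([59, 1267, 174]) cube([1886, 28, 176]);
translate([0, 59, 174]) cube([28, 1177, 176]);
translate([1976, 59, 174]) cube([28, 1177, 176]);
translate([107, 0, 350]) cube([93, 1295, 21]);
translate([248, 0, 350]) cube([93, 1295, 21]);
translate([389, 0, 350]) cube([93, 1295, 21]);
translate([530, 0, 350]) cube([93, 1295, 21]);
translate([671, 0, 350]) cube([93, 1295, 21]);
translate([812, 0, 350]) cube([93, 1295, 21]);
translate([953, 0, 350]) cube([93, 1295, 21]);
translate([1094, 0, 350]) cube([93, 1295, 21]);
translate([1235, 0, 350]) cube([93, 1295, 21]);
translate([1376, 0, 350]) cube([93, 1295, 21]);
translate([1517, 0, 350]) cube([93, 1295, 21]);
translate([1658, 0, 350]) cube([93, 1295, 21]);
translate([1799, 0, 350]) cube([93, 1295, 21]);


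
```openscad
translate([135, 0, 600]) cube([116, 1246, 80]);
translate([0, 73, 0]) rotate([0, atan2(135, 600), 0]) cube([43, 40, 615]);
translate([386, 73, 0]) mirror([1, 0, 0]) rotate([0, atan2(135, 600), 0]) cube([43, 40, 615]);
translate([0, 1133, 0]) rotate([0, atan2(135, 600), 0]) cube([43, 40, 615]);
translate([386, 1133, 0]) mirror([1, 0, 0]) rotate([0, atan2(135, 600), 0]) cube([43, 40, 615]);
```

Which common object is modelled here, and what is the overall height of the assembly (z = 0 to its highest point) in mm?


A sawhorse. The overall height is 680 mm.

A beam across two mirrored pairs of raked legs — a sawhorse. The beam's underside is at z = 600 (matching the legs' vertical rise in atan2(135, 600)) and the beam is 80 mm tall, so its top is at 600 + 80 = 680 mm. The raked legs top out at the beam's underside, so that is the highest point.


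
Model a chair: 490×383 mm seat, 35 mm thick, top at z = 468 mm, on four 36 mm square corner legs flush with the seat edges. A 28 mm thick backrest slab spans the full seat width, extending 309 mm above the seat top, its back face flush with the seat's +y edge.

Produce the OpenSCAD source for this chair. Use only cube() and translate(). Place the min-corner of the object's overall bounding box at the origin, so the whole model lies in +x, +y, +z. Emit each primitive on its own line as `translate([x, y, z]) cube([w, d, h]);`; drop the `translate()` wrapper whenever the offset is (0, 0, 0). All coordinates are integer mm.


// leg_h = 468 - 35 = 433
translate([0, 0, 433]) cube([490, 383, 35]);
cube([36, 36, 433]);
translate([454, 0, 0]) cube([36, 36, 433]);
translate([0, 347, 0]) cube([36, 36, 433]);
translate([454, 347, 0]) cube([36, 36, 433]);
translate([0, 355, 468]) cube([490, 28, 309]);


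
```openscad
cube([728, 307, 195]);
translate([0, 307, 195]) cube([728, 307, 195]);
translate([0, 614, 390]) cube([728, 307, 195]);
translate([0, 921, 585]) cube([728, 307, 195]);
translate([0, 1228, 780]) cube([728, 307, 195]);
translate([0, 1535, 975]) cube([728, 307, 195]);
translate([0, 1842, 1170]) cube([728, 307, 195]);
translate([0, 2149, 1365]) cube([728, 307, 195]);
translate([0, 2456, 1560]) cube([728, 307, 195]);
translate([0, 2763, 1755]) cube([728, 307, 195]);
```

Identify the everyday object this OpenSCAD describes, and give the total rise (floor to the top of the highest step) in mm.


A staircase. The total rise is 1950 mm.

10 identical blocks, each offset up and back from the previous — a staircase. Each step is 195 mm tall and there are 10 of them, so the total rise is 10 × 195 = 1950 mm.


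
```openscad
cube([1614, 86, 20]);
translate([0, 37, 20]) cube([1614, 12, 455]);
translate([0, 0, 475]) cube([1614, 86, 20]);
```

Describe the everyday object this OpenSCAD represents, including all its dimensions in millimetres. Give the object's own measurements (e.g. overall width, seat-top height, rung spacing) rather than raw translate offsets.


An I-beam lying along x, 1614 mm long. Overall section height 495 mm. Two flanges 86 mm wide (y) and 20 mm thick, one on the floor and one at the top; a web 12 mm thick runs between them, centred on the flange width.


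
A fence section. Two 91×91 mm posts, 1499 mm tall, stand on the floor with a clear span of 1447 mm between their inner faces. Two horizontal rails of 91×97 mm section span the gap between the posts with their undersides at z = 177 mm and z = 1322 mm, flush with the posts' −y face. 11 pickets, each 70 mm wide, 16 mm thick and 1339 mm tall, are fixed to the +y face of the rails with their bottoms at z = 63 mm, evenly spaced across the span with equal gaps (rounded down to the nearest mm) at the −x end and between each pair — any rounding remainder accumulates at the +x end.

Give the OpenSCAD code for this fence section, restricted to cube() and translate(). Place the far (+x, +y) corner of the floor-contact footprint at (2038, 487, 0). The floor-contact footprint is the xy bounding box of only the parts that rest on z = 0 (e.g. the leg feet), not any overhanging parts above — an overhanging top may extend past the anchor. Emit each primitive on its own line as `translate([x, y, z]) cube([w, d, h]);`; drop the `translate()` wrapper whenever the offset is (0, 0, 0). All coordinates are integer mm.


translate([409, 396, 0]) cube([91, 91, 1499]);
translate([1947, 396, 0]) cube([91, 91, 1499]);
translate([500, 396, 177]) cube([1447, 91, 97]);
translate([500, 396, 1322]) cube([1447, 91, 97]);
translate([556, 487, 63]) cube([70, 16, 1339]);
translate([682, 487, 63]) cube([70, 16, 1339]);
translate([808, 487, 63]) cube([70, 16, 1339]);
translate([934, 487, 63]) cube([70, 16, 1339]);
translate([1060, 487, 63]) cube([70, 16, 1339]);
translate([1186, 487, 63]) cube([70, 16, 1339]);
translate([1312, 487, 63]) cube([70, 16, 1339]);
translate([1438, 487, 63]) cube([70, 16, 1339]);
translate([1564, 487, 63]) cube([70, 16, 1339]);
translate([1690, 487, 63]) cube([70, 16, 1339]);
translate([1816, 487, 63]) cube([70, 16, 1339]);


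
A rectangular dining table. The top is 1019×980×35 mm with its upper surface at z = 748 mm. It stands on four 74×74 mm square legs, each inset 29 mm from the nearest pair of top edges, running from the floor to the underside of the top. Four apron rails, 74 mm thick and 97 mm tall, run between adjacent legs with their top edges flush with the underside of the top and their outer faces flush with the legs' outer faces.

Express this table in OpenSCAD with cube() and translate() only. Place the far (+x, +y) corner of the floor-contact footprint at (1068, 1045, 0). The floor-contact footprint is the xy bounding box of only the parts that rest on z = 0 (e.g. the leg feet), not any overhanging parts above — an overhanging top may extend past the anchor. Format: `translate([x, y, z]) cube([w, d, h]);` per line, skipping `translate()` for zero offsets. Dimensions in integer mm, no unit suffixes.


translate([78, 94, 713]) cube([1019, 980, 35]);
translate([107, 123, 0]) cube([74, 74, 713]);
translate([994, 123, 0]) cube([74, 74, 713]);
translate([107, 971, 0]) cube([74, 74, 713]);
translate([994, 971, 0]) cube([74, 74, 713]);
translate([181, 123, 616]) cube([813, 74, 97]);
translate([181, 971, 616]) cube([813, 74, 97]);
translate([107, 197, 616]) cube([74, 774, 97]);
translate([994, 197, 616]) cube([74, 774, 97]);


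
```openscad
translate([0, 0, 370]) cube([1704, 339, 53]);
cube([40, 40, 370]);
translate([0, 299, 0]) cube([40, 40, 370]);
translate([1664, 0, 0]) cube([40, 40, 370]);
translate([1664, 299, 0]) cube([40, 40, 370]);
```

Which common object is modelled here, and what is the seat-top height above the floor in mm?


A bench. The seat-top height is 423 mm.

A long slab on four corner posts — a bench. The slab sits at z = 370 with thickness 53, so the top is 370 + 53 = 423 mm.


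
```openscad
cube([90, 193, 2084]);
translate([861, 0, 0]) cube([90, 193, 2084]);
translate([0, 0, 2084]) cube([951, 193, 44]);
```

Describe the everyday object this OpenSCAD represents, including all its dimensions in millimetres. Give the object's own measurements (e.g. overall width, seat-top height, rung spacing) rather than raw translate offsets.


A door frame. The clear opening is 771 mm wide and 2084 mm high. Two 90 mm wide jambs, 193 mm deep, stand either side of the opening from the floor to the top of the opening. A 44 mm thick head sits across the top of both jambs, spanning the full outside width of the frame.


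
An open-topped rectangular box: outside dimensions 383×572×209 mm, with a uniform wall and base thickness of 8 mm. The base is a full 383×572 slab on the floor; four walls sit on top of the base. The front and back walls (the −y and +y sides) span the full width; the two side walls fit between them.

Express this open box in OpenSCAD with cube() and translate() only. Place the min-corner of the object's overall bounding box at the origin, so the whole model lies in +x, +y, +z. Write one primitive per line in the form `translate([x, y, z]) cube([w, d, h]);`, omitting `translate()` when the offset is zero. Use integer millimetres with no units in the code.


cube([383, 572, 8]);
translate([0, 0, 8]) cube([383, 8, 201]);
translate([0, 564, 8]) cube([383, 8, 201]);
translate([0, 8, 8]) cube([8, 556, 201]);
translate([375, 8, 8]) cube([8, 556, 201]);


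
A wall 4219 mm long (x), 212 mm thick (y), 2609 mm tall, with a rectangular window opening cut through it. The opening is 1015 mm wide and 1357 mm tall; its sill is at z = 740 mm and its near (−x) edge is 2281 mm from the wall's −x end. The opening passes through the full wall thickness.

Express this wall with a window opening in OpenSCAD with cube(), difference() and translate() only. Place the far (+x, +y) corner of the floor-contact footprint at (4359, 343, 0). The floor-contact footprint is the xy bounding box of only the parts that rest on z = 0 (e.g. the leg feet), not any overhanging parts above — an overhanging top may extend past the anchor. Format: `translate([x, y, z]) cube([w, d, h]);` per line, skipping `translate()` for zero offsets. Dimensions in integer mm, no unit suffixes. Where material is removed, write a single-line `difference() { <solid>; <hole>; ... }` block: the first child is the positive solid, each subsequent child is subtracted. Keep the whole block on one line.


difference() { translate([140, 131, 0]) cube([4219, 212, 2609]); translate([2421, 131, 740]) cube([1015, 212, 1357]); }
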